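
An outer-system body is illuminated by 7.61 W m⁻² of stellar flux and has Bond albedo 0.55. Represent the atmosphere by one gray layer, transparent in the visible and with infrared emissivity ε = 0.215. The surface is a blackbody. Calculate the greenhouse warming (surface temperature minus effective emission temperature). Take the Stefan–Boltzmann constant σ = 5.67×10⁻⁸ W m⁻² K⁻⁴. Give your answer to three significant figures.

At the top of the atmosphere, σT_e⁴ = S(1−α)/4 = 0.8561 W m⁻², giving T_e = 62.34 K.
For a single slab of emissivity ε, T_s⁴ = 2T_e⁴/(2−ε); thus T_s = 62.34·(1.12)^(1/4) = 64.13 K.
Greenhouse warming: T_s − T_e = 1.798 K.

1.80 kelvin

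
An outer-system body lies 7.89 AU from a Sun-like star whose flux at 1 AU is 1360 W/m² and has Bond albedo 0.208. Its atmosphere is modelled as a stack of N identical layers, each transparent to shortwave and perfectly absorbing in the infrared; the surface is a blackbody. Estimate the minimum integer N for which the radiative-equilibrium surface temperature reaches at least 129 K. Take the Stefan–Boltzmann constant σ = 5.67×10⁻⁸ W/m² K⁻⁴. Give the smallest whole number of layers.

Flux at the orbit: S = 1360/(7.89)² = 21.85 W/m².
Top-of-atmosphere balance: σT_e⁴ = S(1−α)/4 = 4.326 W/m² → T_e = 93.46 K.
Since T_s⁴ = (N+1)T_e⁴, we need N ≥ (T_s/T_e)⁴ − 1 = 2.630.
Rounding up, N = 3.

3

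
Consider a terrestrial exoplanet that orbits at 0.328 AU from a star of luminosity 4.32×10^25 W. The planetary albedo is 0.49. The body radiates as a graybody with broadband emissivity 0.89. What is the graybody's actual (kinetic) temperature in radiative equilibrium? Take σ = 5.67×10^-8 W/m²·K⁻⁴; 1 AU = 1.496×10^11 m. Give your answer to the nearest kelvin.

d = 0.328 × 1.496×10^11 m = 4.907×10^10 m.
Flux at the orbit: S = L/(4πd²) = 4.32×10^25/(4π·(4.91×10^10)²) = 1428 W/m².
The planet absorbs (1−α)S over its disc πR² and re-emits over 4πR², so the mean absorbed flux is (1−0.49)·1428/4 = 182.0 W/m².
Radiative balance εσT⁴ = 182.0 gives T = [182.0/(0.89·σ)]^(1/4) = 245.1 K.

245 kelvin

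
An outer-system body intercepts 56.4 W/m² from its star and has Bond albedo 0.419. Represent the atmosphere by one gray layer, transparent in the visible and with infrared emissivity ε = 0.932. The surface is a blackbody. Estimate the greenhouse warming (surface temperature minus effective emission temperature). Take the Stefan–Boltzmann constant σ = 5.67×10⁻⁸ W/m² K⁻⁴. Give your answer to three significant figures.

18.6 kelvin

The planet radiates to space at T_e = [S(1−α)/(4σ)]^(1/4) = 109.6 K.
The surface balance (absorbed SW + ε·downward IR = σT_s⁴) with T_a⁴ = T_s⁴/2 reduces to T_s = T_e·[2/(2−ε)]^¼ = 128.3 K.
T_s − T_e = 128.3 − 109.6 = 18.62 K.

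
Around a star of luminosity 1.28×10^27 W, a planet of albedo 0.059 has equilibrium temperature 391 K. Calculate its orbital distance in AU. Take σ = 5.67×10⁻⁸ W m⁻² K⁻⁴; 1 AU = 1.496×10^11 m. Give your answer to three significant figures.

The flux needed for this T is 4σT⁴/(1−0.059) = 5633 W m⁻².
From L = 4πd²S, d = √(1.28×10^27/(4π·5633)) = 1.345×10^11 m = 0.8989 AU.

0.899 AU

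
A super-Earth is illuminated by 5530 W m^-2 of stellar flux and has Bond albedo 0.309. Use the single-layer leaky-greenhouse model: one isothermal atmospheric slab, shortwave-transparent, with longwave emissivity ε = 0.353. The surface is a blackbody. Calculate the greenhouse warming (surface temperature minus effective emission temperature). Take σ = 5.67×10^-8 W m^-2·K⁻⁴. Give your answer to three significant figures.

17.9 kelvin

At the top of the atmosphere, σT_e⁴ = S(1−α)/4 = 955.3 W m^-2, giving T_e = 360.3 K.
For a single slab of emissivity ε, T_s⁴ = 2T_e⁴/(2−ε); thus T_s = 360.3·(1.214)^(1/4) = 378.2 K.
The atmosphere warms the surface by 17.92 K.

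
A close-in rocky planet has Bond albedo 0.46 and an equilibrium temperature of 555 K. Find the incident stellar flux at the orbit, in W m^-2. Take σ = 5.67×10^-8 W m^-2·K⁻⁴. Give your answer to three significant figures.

39800 W m^-2

From S(1−α)/4 = σT⁴: S = 4σT⁴/(1−α).
σT⁴ = 5.67×10⁻⁸·(555)⁴ = 5380 W m^-2.
S = 4·5380/0.54 = 39850 W m^-2.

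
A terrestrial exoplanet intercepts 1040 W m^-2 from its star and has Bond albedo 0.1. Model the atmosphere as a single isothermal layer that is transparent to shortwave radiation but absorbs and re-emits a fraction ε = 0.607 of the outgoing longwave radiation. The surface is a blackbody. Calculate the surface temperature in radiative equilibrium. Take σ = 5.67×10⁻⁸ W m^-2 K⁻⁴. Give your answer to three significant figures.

Effective emission temperature (TOA balance): σT_e⁴ = S(1−α)/4 = 234.0 W m^-2 → T_e = 253.5 K.
The surface balance (absorbed SW + ε·downward IR = σT_s⁴) with T_a⁴ = T_s⁴/2 reduces to T_s = T_e·[2/(2−ε)]^¼ = 277.4 K.

277 kelvin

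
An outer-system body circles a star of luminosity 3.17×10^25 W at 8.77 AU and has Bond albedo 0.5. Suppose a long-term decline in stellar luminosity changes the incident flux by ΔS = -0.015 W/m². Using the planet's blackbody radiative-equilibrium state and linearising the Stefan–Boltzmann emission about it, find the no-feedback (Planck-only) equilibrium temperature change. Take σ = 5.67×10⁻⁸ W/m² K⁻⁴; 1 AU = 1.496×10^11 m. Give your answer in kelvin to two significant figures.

-0.11 K

Orbital distance: d = 8.77 AU = 1.312×10^12 m.
S = L/(4πd²) = 1.466 W/m².
Unperturbed T_e = [1.466·(1−0.5)/(4σ)]^¼ = 42.40 K.
TOA radiative forcing: ΔF = (1−α)ΔS/4 = 0.5·(-0.015)/4 = -0.001875 W/m².
Planck response: λ_P = 4σT_e³ = 4·5.67×10⁻⁸·(42.40)³ = 0.01728 W/m²/K.
ΔT₀ = ΔF/λ_P = -0.001875/0.01728 = -0.108 K.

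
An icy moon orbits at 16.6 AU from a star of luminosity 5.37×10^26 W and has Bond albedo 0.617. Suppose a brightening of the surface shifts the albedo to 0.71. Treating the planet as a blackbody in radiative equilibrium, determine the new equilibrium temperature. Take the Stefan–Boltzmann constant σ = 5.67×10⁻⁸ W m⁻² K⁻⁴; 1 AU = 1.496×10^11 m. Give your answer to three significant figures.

54.6 K

d = 16.6 × 1.496×10^11 m = 2.483×10^12 m.
Flux at the orbit: S = L/(4πd²) = 5.37×10^26/(4π·(2.48×10^12)²) = 6.929 W m⁻².
New equilibrium: T₂ = [(1−0.71)·6.929/(4σ)]^(1/4) = 54.56 K.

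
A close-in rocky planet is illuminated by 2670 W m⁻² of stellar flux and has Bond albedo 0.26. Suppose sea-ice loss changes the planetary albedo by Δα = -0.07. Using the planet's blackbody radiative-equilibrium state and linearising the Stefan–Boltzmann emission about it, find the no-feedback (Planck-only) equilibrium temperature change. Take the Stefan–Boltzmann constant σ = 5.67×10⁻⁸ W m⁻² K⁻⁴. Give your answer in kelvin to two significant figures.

7.2 K

Unperturbed T_e = [2670·(1−0.26)/(4σ)]^¼ = 305.5 K.
TOA radiative forcing: ΔF = −S·Δα/4 = −2670·(-0.07)/4 = 46.73 W m⁻².
Linearising σT⁴ gives d(σT⁴)/dT = 4σT_e³ = 6.467 W m⁻² per K.
So ΔT₀ = 46.73/6.467 = 7.22 K.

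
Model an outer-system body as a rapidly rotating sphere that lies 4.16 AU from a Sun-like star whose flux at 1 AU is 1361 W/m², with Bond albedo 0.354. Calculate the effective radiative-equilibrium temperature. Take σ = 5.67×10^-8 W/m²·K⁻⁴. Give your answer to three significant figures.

122 K

By the inverse-square law, S = 1361/4.16² = 78.65 W/m².
The planet absorbs (1−α)S over its disc πR² and re-emits over 4πR², so the mean absorbed flux is (1−0.354)·78.65/4 = 12.70 W/m².
Balancing against σT⁴: T = (12.70/5.67×10⁻⁸)^(1/4) = 122.3 K.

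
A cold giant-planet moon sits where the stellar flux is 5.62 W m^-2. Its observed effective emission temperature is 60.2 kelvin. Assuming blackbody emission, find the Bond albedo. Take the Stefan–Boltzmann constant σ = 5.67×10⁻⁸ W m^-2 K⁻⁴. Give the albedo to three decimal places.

0.470

From σT⁴ = S(1−α)/4 we invert for α: 1−α = 4σT⁴/S.
4σT⁴ = 4·5.67×10⁻⁸·(60.2)⁴ = 2.979 W m^-2.
1−α = 2.979/5.620 = 0.5300, so α = 0.4700.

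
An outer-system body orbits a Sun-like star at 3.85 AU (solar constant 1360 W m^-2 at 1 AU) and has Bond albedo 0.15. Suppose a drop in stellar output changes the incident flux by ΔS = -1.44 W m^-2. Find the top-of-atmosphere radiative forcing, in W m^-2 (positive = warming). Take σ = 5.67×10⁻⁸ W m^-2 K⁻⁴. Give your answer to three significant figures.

-0.306 W m^-2

Irradiance scales as 1/d², so S = 1360 W m^-2 × (1/3.85)² = 91.75 W m^-2.
TOA radiative forcing: ΔF = (1−α)ΔS/4 = 0.85·(-1.44)/4 = -0.3060 W m^-2.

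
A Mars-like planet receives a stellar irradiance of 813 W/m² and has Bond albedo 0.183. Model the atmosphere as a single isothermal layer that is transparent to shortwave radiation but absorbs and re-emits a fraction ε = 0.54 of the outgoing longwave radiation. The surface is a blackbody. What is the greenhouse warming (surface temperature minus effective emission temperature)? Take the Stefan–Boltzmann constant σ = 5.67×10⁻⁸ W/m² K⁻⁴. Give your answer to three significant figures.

Effective emission temperature (TOA balance): σT_e⁴ = S(1−α)/4 = 166.1 W/m² → T_e = 232.6 K.
For a single slab of emissivity ε, T_s⁴ = 2T_e⁴/(2−ε); thus T_s = 232.6·(1.37)^(1/4) = 251.7 K.
T_s − T_e = 251.7 − 232.6 = 19.04 K.

19.0 K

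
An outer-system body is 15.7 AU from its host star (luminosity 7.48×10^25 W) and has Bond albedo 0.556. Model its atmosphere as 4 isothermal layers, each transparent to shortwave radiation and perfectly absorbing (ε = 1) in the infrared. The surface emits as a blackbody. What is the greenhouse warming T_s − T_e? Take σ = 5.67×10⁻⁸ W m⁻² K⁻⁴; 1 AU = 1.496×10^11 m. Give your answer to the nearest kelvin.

d = 15.7 × 1.496×10^11 m = 2.349×10^12 m.
S = L/(4πd²) = 1.079 W m⁻².
The effective emission temperature is T_e = [S(1−α)/(4σ)]^¼ = 38.12 K.
T_s = (N+1)^(1/4)·T_e = 57.01 K.
Warming: T_s − T_e = 18.88 K.

19 K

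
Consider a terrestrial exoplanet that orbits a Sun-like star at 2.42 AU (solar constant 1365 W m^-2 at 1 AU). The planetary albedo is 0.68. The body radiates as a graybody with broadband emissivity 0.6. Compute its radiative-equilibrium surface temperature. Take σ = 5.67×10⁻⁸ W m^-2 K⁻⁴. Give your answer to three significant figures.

Irradiance scales as 1/d², so S = 1365 W m^-2 × (1/2.42)² = 233.1 W m^-2.
Absorbed flux (global mean): S(1−α)/4 = 233.1·0.32/4 = 18.65 W m^-2.
Equating to εσT⁴ with ε = 0.6: T = (18.65/0.6σ)^(1/4) = 153.0 K.

153 K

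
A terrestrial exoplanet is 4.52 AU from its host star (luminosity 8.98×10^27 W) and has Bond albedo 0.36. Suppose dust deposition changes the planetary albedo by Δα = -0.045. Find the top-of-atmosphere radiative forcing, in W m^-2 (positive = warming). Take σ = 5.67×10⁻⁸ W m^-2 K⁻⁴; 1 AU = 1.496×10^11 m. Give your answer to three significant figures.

Orbital distance: d = 4.52 AU = 6.762×10^11 m.
Flux at the orbit: S = L/(4πd²) = 8.98×10^27/(4π·(6.76×10^11)²) = 1563 W m^-2.
TOA radiative forcing: ΔF = −S·Δα/4 = −1563·(-0.045)/4 = 17.58 W m^-2.

17.6 W m^-2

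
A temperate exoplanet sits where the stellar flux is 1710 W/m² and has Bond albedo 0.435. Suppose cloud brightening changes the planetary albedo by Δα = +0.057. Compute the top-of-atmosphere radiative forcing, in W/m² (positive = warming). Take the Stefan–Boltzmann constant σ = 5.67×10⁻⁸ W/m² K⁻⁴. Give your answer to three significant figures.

-24.4 W/m²

The change in absorbed flux is Δ[S(1−α)/4] = −SΔα/4 = -24.37 W/m².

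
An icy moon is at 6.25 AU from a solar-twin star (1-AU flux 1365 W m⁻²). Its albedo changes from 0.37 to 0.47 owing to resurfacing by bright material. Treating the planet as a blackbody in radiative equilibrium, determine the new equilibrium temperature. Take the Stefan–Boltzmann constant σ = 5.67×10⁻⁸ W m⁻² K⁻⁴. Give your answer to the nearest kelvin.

By the inverse-square law, S = 1365/6.25² = 34.94 W m⁻².
T₂ = [S(1−α₂)/(4σ)]^(1/4) = [34.94·0.53/(4σ)]^(1/4) = 95.06 K.

95 kelvin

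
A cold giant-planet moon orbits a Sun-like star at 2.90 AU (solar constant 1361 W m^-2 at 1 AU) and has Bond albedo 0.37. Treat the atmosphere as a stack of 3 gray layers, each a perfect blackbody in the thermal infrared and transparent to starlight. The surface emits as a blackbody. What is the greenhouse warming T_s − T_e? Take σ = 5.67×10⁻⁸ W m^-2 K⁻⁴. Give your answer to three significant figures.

60.3 K

Irradiance scales as 1/d², so S = 1361 W m^-2 × (1/2.90)² = 161.8 W m^-2.
The effective emission temperature is T_e = [S(1−α)/(4σ)]^¼ = 145.6 K.
Surface: T_s = (4)^¼·T_e = 205.9 K.
So the greenhouse effect raises the surface by 205.9 − 145.6 = 60.31 K.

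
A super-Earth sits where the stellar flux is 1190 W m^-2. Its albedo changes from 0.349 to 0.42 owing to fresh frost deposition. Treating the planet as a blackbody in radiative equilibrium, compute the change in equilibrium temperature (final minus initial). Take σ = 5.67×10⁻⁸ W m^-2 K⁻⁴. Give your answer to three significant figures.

-6.88 K

Before: T₁ = [1190·0.651/(4σ)]^(1/4) = 241.8 K.
Final:   T₂ = [S(1−0.42)/(4σ)]^(1/4) = 234.9 K.
Change: 234.9 − 241.8 = -6.880 K.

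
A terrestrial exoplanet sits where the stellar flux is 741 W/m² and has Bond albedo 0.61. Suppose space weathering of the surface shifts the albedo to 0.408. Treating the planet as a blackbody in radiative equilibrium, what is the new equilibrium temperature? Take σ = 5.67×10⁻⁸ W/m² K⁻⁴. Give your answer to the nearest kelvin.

210 K

T₂ = [S(1−α₂)/(4σ)]^(1/4) = [741.0·0.592/(4σ)]^(1/4) = 209.7 K.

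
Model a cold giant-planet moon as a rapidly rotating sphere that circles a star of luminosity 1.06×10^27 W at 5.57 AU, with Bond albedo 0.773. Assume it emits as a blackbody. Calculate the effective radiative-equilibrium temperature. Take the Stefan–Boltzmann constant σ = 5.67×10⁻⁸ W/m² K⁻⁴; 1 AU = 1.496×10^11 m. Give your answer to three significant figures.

105 kelvin

Orbital distance: d = 5.57 AU = 8.333×10^11 m.
Flux at the orbit: S = L/(4πd²) = 1.06×10^27/(4π·(8.33×10^11)²) = 121.5 W/m².
Absorbed flux (global mean): S(1−α)/4 = 121.5·0.227/4 = 6.894 W/m².
Balancing against σT⁴: T = (6.894/5.67×10⁻⁸)^(1/4) = 105.0 K.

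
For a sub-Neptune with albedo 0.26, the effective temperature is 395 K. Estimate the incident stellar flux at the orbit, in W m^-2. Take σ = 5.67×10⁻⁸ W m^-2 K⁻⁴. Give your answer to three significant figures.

Invert the energy balance for S: S = 4σT⁴/(1−α).
σT⁴ = 5.67×10⁻⁸·(395)⁴ = 1380 W m^-2.
S = 4·1380/0.74 = 7461 W m^-2.

7460 W m^-2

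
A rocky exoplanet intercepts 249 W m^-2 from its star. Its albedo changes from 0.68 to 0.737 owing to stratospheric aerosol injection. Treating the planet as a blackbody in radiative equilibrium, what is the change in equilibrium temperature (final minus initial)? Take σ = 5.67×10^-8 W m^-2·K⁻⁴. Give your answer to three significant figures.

Before: T₁ = [249.0·0.32/(4σ)]^(1/4) = 136.9 K.
Final:   T₂ = [S(1−0.737)/(4σ)]^(1/4) = 130.4 K.
Change: 130.4 − 136.9 = -6.552 K.

-6.55 kelvin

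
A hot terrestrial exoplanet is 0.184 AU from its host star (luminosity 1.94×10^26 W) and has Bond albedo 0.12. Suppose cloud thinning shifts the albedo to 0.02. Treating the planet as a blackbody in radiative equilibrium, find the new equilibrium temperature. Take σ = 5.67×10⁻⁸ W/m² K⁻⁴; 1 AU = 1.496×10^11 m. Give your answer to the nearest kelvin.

Orbital distance: d = 0.184 AU = 2.753×10^10 m.
Spreading L over a sphere of radius d: S = 1.94×10^26/(4π·2.75×10^10²) = 20370 W/m².
With the new albedo, S(1−α₂)/4 = 4992 W/m², so T₂ = 544.7 K.

545 kelvin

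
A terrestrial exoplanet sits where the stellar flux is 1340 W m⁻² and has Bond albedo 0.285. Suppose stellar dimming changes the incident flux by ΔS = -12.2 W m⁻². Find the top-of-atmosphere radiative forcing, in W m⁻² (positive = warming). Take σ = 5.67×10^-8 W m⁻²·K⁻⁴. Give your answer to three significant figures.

-2.18 W m⁻²

ΔF = Δ[S(1−α)]/4 = (1−0.285)·-12.2/4 = -2.181 W m⁻².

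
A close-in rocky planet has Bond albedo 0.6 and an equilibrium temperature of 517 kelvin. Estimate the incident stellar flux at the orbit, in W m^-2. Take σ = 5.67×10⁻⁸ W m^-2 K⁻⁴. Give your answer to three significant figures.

From S(1−α)/4 = σT⁴: S = 4σT⁴/(1−α).
σT⁴ = 5.67×10⁻⁸·(517)⁴ = 4051 W m^-2.
So S = 4×4051/(1−0.6) = 40510 W m^-2.

40500 W m^-2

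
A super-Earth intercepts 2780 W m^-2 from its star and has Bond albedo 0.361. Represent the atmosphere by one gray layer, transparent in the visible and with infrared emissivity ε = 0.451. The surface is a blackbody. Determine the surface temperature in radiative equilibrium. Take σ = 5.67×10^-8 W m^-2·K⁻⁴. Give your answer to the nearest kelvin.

The planet radiates to space at T_e = [S(1−α)/(4σ)]^(1/4) = 297.5 K.
The surface balance (absorbed SW + ε·downward IR = σT_s⁴) with T_a⁴ = T_s⁴/2 reduces to T_s = T_e·[2/(2−ε)]^¼ = 317.1 K.

317 K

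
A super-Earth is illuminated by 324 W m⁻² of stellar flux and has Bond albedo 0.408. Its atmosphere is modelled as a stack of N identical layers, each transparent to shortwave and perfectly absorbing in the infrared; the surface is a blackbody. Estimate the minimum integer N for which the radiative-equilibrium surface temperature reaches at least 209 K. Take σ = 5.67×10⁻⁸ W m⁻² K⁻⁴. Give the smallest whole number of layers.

2

Top-of-atmosphere balance: σT_e⁴ = S(1−α)/4 = 47.95 W m⁻² → T_e = 170.5 K.
Since T_s⁴ = (N+1)T_e⁴, we need N ≥ (T_s/T_e)⁴ − 1 = 1.256.
The minimum whole number is N = 2.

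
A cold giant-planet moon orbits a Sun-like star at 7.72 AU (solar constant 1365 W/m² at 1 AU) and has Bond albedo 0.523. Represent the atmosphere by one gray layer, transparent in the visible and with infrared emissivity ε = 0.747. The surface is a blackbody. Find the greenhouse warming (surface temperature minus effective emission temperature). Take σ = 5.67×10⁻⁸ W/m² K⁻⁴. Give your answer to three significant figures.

Flux at the orbit: S = 1365/(7.72)² = 22.90 W/m².
At the top of the atmosphere, σT_e⁴ = S(1−α)/4 = 2.731 W/m², giving T_e = 83.31 K.
For a single slab of emissivity ε, T_s⁴ = 2T_e⁴/(2−ε); thus T_s = 83.31·(1.596)^(1/4) = 93.64 K.
The atmosphere warms the surface by 10.33 K.

10.3 K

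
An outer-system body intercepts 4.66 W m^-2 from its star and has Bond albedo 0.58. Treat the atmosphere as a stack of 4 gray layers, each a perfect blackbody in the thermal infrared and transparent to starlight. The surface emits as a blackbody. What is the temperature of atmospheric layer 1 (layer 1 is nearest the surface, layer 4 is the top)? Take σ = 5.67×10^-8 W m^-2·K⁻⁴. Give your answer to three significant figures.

76.7 kelvin

The effective emission temperature is T_e = [S(1−α)/(4σ)]^¼ = 54.20 K.
In the N-layer model, layer k (counted from the surface) has T_k = (N+1−k)^(1/4)·T_e.
With k = 1: T_1 = (4+1−1)^¼·54.20 K = 76.65 K.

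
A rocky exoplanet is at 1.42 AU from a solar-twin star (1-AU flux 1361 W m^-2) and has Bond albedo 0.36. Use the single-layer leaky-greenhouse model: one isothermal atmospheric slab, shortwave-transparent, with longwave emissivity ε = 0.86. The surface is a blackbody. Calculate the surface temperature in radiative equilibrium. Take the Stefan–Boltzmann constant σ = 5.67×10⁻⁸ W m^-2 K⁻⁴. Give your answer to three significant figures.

By the inverse-square law, S = 1361/1.42² = 675.0 W m^-2.
The planet radiates to space at T_e = [S(1−α)/(4σ)]^(1/4) = 208.9 K.
The surface balance (absorbed SW + ε·downward IR = σT_s⁴) with T_a⁴ = T_s⁴/2 reduces to T_s = T_e·[2/(2−ε)]^¼ = 240.4 K.

240 K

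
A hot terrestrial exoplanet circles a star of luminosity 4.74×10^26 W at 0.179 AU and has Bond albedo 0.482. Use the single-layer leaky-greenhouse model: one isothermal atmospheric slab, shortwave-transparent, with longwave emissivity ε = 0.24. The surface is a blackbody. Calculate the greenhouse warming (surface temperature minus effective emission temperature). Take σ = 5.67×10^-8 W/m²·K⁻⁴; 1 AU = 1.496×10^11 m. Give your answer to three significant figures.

Orbital distance: d = 0.179 AU = 2.678×10^10 m.
Flux at the orbit: S = L/(4πd²) = 4.74×10^26/(4π·(2.68×10^10)²) = 52600 W/m².
The planet radiates to space at T_e = [S(1−α)/(4σ)]^(1/4) = 588.7 K.
For a single slab of emissivity ε, T_s⁴ = 2T_e⁴/(2−ε); thus T_s = 588.7·(1.136)^(1/4) = 607.9 K.
T_s − T_e = 607.9 − 588.7 = 19.12 K.

19.1 K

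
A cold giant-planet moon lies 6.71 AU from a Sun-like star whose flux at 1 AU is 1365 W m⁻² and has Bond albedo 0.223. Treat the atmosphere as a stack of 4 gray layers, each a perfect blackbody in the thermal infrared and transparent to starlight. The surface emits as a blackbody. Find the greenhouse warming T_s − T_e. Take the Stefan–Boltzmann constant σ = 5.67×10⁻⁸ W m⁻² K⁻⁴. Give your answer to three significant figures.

Irradiance scales as 1/d², so S = 1365 W m⁻² × (1/6.71)² = 30.32 W m⁻².
OLR = S(1−α)/4 = 5.889 W m⁻²; the top layer radiates at T_e = 101.0 K.
T_s = (N+1)^(1/4)·T_e = 151.0 K.
Warming: T_s − T_e = 50.01 K.

50.0 kelvin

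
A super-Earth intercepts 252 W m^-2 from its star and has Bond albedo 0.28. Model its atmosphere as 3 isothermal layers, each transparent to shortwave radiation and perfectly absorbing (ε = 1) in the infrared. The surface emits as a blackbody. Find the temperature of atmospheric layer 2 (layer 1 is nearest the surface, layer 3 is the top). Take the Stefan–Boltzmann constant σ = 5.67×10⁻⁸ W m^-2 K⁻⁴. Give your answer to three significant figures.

Top-of-atmosphere balance: σT_e⁴ = S(1−α)/4 = 45.36 W m^-2 → T_e = 168.2 K.
In the N-layer model, layer k (counted from the surface) has T_k = (N+1−k)^(1/4)·T_e.
With k = 2: T_2 = (3+1−2)^¼·168.2 K = 200.0 K.

200 K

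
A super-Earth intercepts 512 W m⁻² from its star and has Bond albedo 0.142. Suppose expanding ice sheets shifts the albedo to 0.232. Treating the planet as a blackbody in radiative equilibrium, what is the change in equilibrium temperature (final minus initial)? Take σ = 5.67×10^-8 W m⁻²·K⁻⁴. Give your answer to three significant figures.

-5.73 K

Initial: T₁ = [S(1−0.142)/(4σ)]^(1/4) = 209.8 K.
Final:   T₂ = [S(1−0.232)/(4σ)]^(1/4) = 204.1 K.
ΔT = T₂ − T₁ = -5.732 K.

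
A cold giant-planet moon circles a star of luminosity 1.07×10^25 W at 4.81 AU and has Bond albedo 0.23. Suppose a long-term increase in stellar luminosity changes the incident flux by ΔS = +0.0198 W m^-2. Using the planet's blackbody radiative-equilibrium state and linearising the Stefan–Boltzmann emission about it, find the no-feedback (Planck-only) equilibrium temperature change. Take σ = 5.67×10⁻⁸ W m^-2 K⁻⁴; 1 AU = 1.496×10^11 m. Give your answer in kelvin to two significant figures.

0.15 K

d = 4.81 × 1.496×10^11 m = 7.196×10^11 m.
S = L/(4πd²) = 1.644 W m^-2.
The baseline emission temperature is T_e = 48.61 K.
Only a fraction (1−α) is absorbed and it's spread over 4πR², so ΔF = (1−α)ΔS/4 = 0.003812 W m^-2.
The Planck feedback parameter is 4σT_e³ = 0.02605 W m^-2/K.
Hence the no-feedback warming is ΔF/(4σT_e³) = 0.146 K.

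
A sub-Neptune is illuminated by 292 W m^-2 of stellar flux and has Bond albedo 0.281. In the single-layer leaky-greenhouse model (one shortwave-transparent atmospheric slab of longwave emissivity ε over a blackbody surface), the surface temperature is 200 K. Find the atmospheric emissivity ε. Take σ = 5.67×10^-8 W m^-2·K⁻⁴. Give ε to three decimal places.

0.843

First, T_e = [292.0·(1−0.281)/(4σ)]^(1/4) = 174.4 K.
T_s⁴ = T_e⁴·2/(2−ε) → ε = 2 − 2(T_e/T_s)⁴ = 2 − 2·(174.4/200)⁴ = 0.8429.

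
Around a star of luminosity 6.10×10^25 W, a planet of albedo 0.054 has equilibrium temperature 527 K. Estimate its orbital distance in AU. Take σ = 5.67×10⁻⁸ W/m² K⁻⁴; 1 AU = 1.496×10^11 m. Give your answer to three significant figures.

0.108 AU

Energy balance gives S = 4σT⁴/(1−α) = 18490 W/m².
S = L/(4πd²) → d = √(L/4πS) = √(6.10×10^25/(4π·18490)) = 1.620×10^10 m = 0.1083 AU.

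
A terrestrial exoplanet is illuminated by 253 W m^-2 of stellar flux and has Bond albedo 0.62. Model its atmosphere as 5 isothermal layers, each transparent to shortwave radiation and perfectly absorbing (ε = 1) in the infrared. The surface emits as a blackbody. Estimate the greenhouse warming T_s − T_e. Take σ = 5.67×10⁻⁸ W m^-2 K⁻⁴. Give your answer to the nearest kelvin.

The effective emission temperature is T_e = [S(1−α)/(4σ)]^¼ = 143.5 K.
Surface: T_s = (6)^¼·T_e = 224.6 K.
Warming: T_s − T_e = 81.08 K.

81 K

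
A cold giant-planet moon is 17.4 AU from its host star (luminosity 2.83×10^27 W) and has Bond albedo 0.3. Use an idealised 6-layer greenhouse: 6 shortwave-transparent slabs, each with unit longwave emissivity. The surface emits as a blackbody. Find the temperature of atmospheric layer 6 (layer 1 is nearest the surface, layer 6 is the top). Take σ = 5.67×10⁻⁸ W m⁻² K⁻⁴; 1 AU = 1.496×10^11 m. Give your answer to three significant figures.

Orbital distance: d = 17.4 AU = 2.603×10^12 m.
Spreading L over a sphere of radius d: S = 2.83×10^27/(4π·2.60×10^12²) = 33.24 W m⁻².
Top-of-atmosphere balance: σT_e⁴ = S(1−α)/4 = 5.816 W m⁻² → T_e = 100.6 K.
In the N-layer model, layer k (counted from the surface) has T_k = (N+1−k)^(1/4)·T_e.
With k = 6: T_6 = (6+1−6)^¼·100.6 K = 100.6 K.

101 K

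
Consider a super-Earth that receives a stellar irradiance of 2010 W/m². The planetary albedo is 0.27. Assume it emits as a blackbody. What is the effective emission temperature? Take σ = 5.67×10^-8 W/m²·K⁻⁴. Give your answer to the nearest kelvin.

The planet absorbs (1−α)S over its disc πR² and re-emits over 4πR², so the mean absorbed flux is (1−0.27)·2010/4 = 366.8 W/m².
Balancing against σT⁴: T = (366.8/5.67×10⁻⁸)^(1/4) = 283.6 K.

284 kelvin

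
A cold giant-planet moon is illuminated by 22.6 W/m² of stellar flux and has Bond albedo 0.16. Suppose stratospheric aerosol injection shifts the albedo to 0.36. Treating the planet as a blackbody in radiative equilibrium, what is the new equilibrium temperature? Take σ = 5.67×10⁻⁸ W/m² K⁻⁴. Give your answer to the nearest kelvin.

T₂ = [S(1−α₂)/(4σ)]^(1/4) = [22.60·0.64/(4σ)]^(1/4) = 89.36 K.

89 kelvin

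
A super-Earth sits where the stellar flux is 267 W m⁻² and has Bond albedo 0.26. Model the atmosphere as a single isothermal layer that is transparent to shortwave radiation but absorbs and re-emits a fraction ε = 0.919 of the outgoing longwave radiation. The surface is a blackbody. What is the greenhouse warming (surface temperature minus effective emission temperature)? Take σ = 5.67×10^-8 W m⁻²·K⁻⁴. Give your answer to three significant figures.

28.6 K

The planet radiates to space at T_e = [S(1−α)/(4σ)]^(1/4) = 171.8 K.
Surface balance with a leaky layer gives σT_s⁴ = σT_e⁴·2/(2−ε), so T_s = T_e·[2/(2−0.919)]^(1/4) = 200.4 K.
The atmosphere warms the surface by 28.57 K.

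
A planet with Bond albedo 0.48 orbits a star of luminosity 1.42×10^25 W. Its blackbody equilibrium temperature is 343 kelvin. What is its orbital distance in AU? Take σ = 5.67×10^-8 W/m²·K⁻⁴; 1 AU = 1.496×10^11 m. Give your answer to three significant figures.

0.0915 AU

Required flux: S = 4σT⁴/(1−α) = 6037 W/m².
S = L/(4πd²) → d = √(L/4πS) = √(1.42×10^25/(4π·6037)) = 1.368×10^10 m = 0.09145 AU.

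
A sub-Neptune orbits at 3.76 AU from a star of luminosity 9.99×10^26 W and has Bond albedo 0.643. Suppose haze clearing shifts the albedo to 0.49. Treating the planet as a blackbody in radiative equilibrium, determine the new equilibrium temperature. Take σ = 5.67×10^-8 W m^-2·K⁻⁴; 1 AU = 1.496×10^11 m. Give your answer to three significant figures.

Orbital distance: d = 3.76 AU = 5.625×10^11 m.
S = L/(4πd²) = 251.3 W m^-2.
New equilibrium: T₂ = [(1−0.49)·251.3/(4σ)]^(1/4) = 154.2 K.

154 K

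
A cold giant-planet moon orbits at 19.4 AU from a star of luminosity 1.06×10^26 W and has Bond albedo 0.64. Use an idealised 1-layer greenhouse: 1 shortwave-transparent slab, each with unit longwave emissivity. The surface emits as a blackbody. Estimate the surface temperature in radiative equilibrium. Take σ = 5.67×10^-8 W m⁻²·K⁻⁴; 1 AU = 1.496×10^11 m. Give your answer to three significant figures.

Orbital distance: d = 19.4 AU = 2.902×10^12 m.
S = L/(4πd²) = 1.001 W m⁻².
OLR = S(1−α)/4 = 0.09013 W m⁻²; the top layer radiates at T_e = 35.51 K.
Layer-by-layer balance gives σT_s⁴ = (N+1)σT_e⁴, so T_s = 2^¼·35.51 = 42.23 K.

42.2 K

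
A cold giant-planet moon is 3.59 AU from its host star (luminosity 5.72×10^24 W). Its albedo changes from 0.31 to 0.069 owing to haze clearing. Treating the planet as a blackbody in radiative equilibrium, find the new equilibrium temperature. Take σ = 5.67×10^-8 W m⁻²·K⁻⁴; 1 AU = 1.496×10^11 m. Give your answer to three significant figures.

d = 3.59 × 1.496×10^11 m = 5.371×10^11 m.
Flux at the orbit: S = L/(4πd²) = 5.72×10^24/(4π·(5.37×10^11)²) = 1.578 W m⁻².
With the new albedo, S(1−α₂)/4 = 0.3673 W m⁻², so T₂ = 50.45 K.

50.4 K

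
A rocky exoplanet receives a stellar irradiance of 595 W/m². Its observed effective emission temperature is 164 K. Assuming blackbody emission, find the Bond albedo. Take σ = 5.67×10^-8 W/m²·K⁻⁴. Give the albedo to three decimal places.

0.724

From σT⁴ = S(1−α)/4 we invert for α: 1−α = 4σT⁴/S.
σT⁴ = 41.02 W/m², so 4σT⁴ = 164.1 W/m².
Hence α = 1 − 164.1/595.0 = 0.7243.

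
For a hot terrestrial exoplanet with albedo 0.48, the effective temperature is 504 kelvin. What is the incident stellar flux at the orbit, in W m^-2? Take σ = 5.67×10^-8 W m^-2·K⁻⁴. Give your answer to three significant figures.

Invert the energy balance for S: S = 4σT⁴/(1−α).
The emitted flux is σT⁴ = 3659 W m^-2.
So S = 4×3659/(1−0.48) = 28140 W m^-2.

28100 W m^-2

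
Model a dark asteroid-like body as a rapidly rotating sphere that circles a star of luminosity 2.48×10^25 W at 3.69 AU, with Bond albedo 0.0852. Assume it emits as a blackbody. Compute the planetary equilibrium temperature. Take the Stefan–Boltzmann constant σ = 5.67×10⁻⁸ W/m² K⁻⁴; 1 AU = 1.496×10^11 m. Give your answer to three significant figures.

Orbital distance: d = 3.69 AU = 5.520×10^11 m.
Spreading L over a sphere of radius d: S = 2.48×10^25/(4π·5.52×10^11²) = 6.476 W/m².
The planet absorbs (1−α)S over its disc πR² and re-emits over 4πR², so the mean absorbed flux is (1−0.0852)·6.476/4 = 1.481 W/m².
Balancing against σT⁴: T = (1.481/5.67×10⁻⁸)^(1/4) = 71.49 K.

71.5 K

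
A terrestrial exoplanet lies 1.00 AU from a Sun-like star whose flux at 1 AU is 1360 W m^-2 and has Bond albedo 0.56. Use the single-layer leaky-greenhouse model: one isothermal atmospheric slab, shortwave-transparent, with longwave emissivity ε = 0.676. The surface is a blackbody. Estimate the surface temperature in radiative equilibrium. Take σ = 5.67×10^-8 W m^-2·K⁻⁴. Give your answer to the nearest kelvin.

Irradiance scales as 1/d², so S = 1360 W m^-2 × (1/1.00)² = 1360 W m^-2.
The planet radiates to space at T_e = [S(1−α)/(4σ)]^(1/4) = 226.6 K.
Surface balance with a leaky layer gives σT_s⁴ = σT_e⁴·2/(2−ε), so T_s = T_e·[2/(2−0.676)]^(1/4) = 251.3 K.

251 K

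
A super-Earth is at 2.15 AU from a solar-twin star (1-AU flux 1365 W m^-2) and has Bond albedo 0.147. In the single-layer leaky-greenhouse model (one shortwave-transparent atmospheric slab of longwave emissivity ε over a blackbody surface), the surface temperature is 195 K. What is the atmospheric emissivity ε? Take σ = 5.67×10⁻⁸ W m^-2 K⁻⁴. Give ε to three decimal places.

By the inverse-square law, S = 1365/2.15² = 295.3 W m^-2.
First, T_e = [295.3·(1−0.147)/(4σ)]^(1/4) = 182.6 K.
T_s⁴ = T_e⁴·2/(2−ε) → ε = 2 − 2(T_e/T_s)⁴ = 2 − 2·(182.6/195)⁴ = 0.4638.

0.464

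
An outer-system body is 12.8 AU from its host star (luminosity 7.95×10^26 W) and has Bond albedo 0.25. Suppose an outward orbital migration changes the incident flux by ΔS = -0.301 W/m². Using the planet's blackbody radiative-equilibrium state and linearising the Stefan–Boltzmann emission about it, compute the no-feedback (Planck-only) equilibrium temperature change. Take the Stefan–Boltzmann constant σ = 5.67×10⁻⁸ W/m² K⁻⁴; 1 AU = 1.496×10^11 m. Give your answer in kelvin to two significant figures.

d = 12.8 × 1.496×10^11 m = 1.915×10^12 m.
S = L/(4πd²) = 17.25 W/m².
Unperturbed T_e = [17.25·(1−0.25)/(4σ)]^¼ = 86.91 K.
Only a fraction (1−α) is absorbed and it's spread over 4πR², so ΔF = (1−α)ΔS/4 = -0.05644 W/m².
Linearising σT⁴ gives d(σT⁴)/dT = 4σT_e³ = 0.1489 W/m² per K.
ΔT₀ = ΔF/λ_P = -0.05644/0.1489 = -0.379 K.

-0.38 kelvin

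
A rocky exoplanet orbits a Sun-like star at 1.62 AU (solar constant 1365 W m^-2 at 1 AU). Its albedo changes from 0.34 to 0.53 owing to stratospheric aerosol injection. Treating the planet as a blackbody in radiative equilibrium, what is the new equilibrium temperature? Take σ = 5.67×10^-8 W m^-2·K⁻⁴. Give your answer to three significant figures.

181 K

Flux at the orbit: S = 1365/(1.62)² = 520.1 W m^-2.
With the new albedo, S(1−α₂)/4 = 61.11 W m^-2, so T₂ = 181.2 K.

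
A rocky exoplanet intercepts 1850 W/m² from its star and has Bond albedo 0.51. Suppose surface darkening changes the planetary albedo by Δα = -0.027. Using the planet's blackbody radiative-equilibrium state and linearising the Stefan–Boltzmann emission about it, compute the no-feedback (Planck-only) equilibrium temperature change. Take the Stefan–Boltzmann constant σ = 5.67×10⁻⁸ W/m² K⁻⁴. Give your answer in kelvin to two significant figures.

3.5 K

The baseline emission temperature is T_e = 251.4 K.
TOA radiative forcing: ΔF = −S·Δα/4 = −1850·(-0.027)/4 = 12.49 W/m².
Planck response: λ_P = 4σT_e³ = 4·5.67×10⁻⁸·(251.4)³ = 3.605 W/m²/K.
So ΔT₀ = 12.49/3.605 = 3.46 K.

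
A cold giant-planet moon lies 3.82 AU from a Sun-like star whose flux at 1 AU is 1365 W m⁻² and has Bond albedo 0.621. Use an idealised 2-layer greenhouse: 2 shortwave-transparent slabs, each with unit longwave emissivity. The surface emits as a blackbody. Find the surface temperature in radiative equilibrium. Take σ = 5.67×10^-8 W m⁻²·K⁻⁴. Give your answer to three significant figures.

147 K

Flux at the orbit: S = 1365/(3.82)² = 93.54 W m⁻².
Top-of-atmosphere balance: σT_e⁴ = S(1−α)/4 = 8.863 W m⁻² → T_e = 111.8 K.
With N = 2 opaque layers, T_s = (N+1)^(1/4)·T_e = 3^(1/4)·111.8 = 147.2 K.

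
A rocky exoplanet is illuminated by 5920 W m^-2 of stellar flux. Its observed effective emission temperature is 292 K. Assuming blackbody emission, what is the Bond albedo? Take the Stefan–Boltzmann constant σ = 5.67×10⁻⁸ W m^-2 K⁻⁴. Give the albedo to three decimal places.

0.721

Rearranging the radiative balance, α = 1 − 4σT⁴/S.
σT⁴ = 412.2 W m^-2, so 4σT⁴ = 1649 W m^-2.
1−α = 1649/5920 = 0.2785, so α = 0.7215.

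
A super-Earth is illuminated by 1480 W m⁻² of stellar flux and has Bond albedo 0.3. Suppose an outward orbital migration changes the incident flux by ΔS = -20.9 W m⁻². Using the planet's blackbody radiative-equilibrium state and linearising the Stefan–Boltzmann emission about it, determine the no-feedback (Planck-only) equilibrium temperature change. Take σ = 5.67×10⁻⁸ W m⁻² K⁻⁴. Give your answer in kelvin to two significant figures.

-0.92 kelvin

Reference equilibrium: T_e = [S(1−α)/(4σ)]^(1/4) = 260.0 K.
Only a fraction (1−α) is absorbed and it's spread over 4πR², so ΔF = (1−α)ΔS/4 = -3.657 W m⁻².
Planck response: λ_P = 4σT_e³ = 4·5.67×10⁻⁸·(260.0)³ = 3.985 W m⁻²/K.
So ΔT₀ = -3.657/3.985 = -0.918 K.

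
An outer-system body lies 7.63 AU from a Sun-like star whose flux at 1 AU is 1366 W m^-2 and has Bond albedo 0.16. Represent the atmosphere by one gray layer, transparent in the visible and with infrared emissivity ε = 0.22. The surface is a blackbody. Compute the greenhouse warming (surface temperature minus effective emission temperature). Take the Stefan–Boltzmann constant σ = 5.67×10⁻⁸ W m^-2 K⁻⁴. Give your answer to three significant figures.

2.85 K

Irradiance scales as 1/d², so S = 1366 W m^-2 × (1/7.63)² = 23.46 W m^-2.
Effective emission temperature (TOA balance): σT_e⁴ = S(1−α)/4 = 4.927 W m^-2 → T_e = 96.55 K.
Surface balance with a leaky layer gives σT_s⁴ = σT_e⁴·2/(2−ε), so T_s = T_e·[2/(2−0.22)]^(1/4) = 99.41 K.
T_s − T_e = 99.41 − 96.55 = 2.854 K.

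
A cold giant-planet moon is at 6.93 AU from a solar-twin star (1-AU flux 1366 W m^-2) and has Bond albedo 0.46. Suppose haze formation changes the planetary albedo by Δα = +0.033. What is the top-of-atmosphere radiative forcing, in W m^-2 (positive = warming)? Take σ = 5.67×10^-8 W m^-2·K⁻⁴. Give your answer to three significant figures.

Irradiance scales as 1/d², so S = 1366 W m^-2 × (1/6.93)² = 28.44 W m^-2.
TOA radiative forcing: ΔF = −S·Δα/4 = −28.44·(+0.033)/4 = -0.2347 W m^-2.

-0.235 W m^-2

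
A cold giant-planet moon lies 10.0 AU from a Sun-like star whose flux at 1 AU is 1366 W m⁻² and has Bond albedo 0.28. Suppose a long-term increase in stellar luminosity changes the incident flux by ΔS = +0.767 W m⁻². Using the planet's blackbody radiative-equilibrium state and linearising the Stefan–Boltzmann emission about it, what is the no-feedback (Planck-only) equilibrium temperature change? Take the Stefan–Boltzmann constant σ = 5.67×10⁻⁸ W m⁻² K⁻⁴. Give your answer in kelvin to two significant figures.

Irradiance scales as 1/d², so S = 1366 W m⁻² × (1/10.0)² = 13.66 W m⁻².
Reference equilibrium: T_e = [S(1−α)/(4σ)]^(1/4) = 81.15 K.
ΔF = Δ[S(1−α)]/4 = (1−0.28)·+0.767/4 = 0.1381 W m⁻².
Planck response: λ_P = 4σT_e³ = 4·5.67×10⁻⁸·(81.15)³ = 0.1212 W m⁻²/K.
So ΔT₀ = 0.1381/0.1212 = 1.14 K.

1.1 K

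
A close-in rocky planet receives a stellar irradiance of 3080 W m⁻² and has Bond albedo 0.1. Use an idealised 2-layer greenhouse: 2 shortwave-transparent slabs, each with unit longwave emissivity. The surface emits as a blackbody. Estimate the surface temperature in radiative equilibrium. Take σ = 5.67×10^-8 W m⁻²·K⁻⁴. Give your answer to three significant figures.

The effective emission temperature is T_e = [S(1−α)/(4σ)]^¼ = 332.5 K.
Layer-by-layer balance gives σT_s⁴ = (N+1)σT_e⁴, so T_s = 3^¼·332.5 = 437.6 K.

438 kelvin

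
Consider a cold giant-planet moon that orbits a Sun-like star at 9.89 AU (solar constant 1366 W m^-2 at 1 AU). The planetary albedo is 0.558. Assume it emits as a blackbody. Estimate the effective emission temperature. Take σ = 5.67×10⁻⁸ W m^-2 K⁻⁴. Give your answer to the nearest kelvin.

By the inverse-square law, S = 1366/9.89² = 13.97 W m^-2.
Averaging over the sphere, the absorbed flux is S(1−α)/4 = 1.543 W m^-2.
Balancing against σT⁴: T = (1.543/5.67×10⁻⁸)^(1/4) = 72.23 K.

72 K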